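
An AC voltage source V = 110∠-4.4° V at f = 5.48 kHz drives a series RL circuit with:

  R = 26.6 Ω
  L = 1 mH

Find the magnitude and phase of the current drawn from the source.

Step 1 — Angular frequency: ω = 2π·f = 2π·5480 = 3.443e+04 rad/s.
Step 2 — Component impedances:
  R: Z = R = 26.6 Ω
  L: Z = jωL = j·3.443e+04·0.001 = 0 + j34.43 Ω
Step 3 — Series combination: Z_total = R + L = 26.6 + j34.43 Ω = 43.51∠52.3° Ω.
Step 4 — Source phasor: V = 110∠-4.4° V = 109.7 - j8.439 V.
Step 5 — Ohm's law: I = V / Z_total = (109.7 - j8.439) / (26.6 + j34.43) = 1.388 - j2.113 A.
Step 6 — Convert to polar: |I| = 2.528 A, ∠I = -56.7°.

I = 2.528∠-56.7° A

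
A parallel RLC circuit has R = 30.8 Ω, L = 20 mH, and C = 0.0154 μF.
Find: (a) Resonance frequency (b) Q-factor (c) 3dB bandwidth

Step 1 — Resonance: ω₀ = 1/√(LC) = 1/√(0.02·1.54e-08) = 5.698e+04 rad/s.
Step 2 — f₀ = ω₀/(2π) = 9069 Hz.
Step 3 — Parallel Q: Q = R/(ω₀L) = 30.8/(5.698e+04·0.02) = 0.02703.
Step 4 — Bandwidth: Δω = ω₀/Q = 2.108e+06 rad/s; BW = Δω/(2π) = 3.355e+05 Hz.

(a) f₀ = 9069 Hz  (b) Q = 0.02703  (c) BW = 3.355e+05 Hz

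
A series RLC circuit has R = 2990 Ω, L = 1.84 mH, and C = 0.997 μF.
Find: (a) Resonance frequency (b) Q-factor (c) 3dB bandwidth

Step 1 — Resonance: ω₀ = 1/√(LC) = 1/√(0.00184·9.97e-07) = 2.335e+04 rad/s.
Step 2 — f₀ = ω₀/(2π) = 3716 Hz.
Step 3 — Series Q: Q = ω₀L/R = 2.335e+04·0.00184/2990 = 0.01437.
Step 4 — Bandwidth: Δω = ω₀/Q = 1.625e+06 rad/s; BW = Δω/(2π) = 2.586e+05 Hz.

(a) f₀ = 3716 Hz  (b) Q = 0.01437  (c) BW = 2.586e+05 Hz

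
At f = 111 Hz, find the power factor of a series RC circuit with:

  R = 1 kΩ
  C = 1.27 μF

Step 1 — Angular frequency: ω = 2π·f = 2π·111 = 697.4 rad/s.
Step 2 — Component impedances:
  R: Z = R = 1000 Ω
  C: Z = 1/(jωC) = -j/(ω·C) = 0 - j1129 Ω
Step 3 — Series combination: Z_total = R + C = 1000 - j1129 Ω = 1508∠-48.5° Ω.
Step 4 — Power factor: PF = cos(φ) = Re(Z)/|Z| = 1000/1508.2 = 0.663.
Step 5 — Type: Im(Z) = -1129 ⇒ leading (phase φ = -48.5°).

PF = 0.663 (leading, φ = -48.5°)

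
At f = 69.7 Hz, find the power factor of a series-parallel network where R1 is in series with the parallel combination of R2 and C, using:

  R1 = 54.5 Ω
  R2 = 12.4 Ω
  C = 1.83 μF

Step 1 — Angular frequency: ω = 2π·f = 2π·69.7 = 437.9 rad/s.
Step 2 — Component impedances:
  R1: Z = R = 54.5 Ω
  R2: Z = R = 12.4 Ω
  C: Z = 1/(jωC) = -j/(ω·C) = 0 - j1248 Ω
Step 3 — Parallel branch: R2 || C = 1/(1/R2 + 1/C) = 12.4 - j0.1232 Ω.
Step 4 — Series with R1: Z_total = R1 + (R2 || C) = 66.9 - j0.1232 Ω = 66.9∠-0.1° Ω.
Step 5 — Power factor: PF = cos(φ) = Re(Z)/|Z| = 66.9/66.9 = 1.
Step 6 — Type: Im(Z) = -0.1232 ⇒ leading (phase φ = -0.1°).

PF = 1 (leading, φ = -0.1°)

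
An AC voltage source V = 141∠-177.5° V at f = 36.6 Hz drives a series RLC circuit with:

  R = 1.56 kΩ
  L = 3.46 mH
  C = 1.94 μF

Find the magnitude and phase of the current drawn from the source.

Step 1 — Angular frequency: ω = 2π·f = 2π·36.6 = 230 rad/s.
Step 2 — Component impedances:
  R: Z = R = 1560 Ω
  L: Z = jωL = j·230·0.00346 = 0 + j0.7957 Ω
  C: Z = 1/(jωC) = -j/(ω·C) = 0 - j2241 Ω
Step 3 — Series combination: Z_total = R + L + C = 1560 - j2241 Ω = 2730∠-55.2° Ω.
Step 4 — Source phasor: V = 141∠-177.5° V = -140.9 - j6.15 V.
Step 5 — Ohm's law: I = V / Z_total = (-140.9 - j6.15) / (1560 - j2241) = -0.02763 - j0.04363 A.
Step 6 — Convert to polar: |I| = 0.05164 A, ∠I = -122.3°.

I = 0.05164∠-122.3° A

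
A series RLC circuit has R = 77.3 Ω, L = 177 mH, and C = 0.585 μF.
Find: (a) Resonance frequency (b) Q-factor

Step 1 — Resonance condition Im(Z)=0 gives ω₀ = 1/√(LC).
Step 2 — ω₀ = 1/√(0.177·5.85e-07) = 3108 rad/s.
Step 3 — f₀ = ω₀/(2π) = 494.6 Hz.
Step 4 — Series Q: Q = ω₀L/R = 3108·0.177/77.3 = 7.116.

(a) f₀ = 494.6 Hz  (b) Q = 7.116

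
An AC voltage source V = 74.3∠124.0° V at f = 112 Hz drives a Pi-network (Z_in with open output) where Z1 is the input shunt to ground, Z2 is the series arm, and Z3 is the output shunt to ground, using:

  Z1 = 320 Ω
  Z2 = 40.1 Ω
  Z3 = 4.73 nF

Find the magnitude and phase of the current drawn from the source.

Step 1 — Angular frequency: ω = 2π·f = 2π·112 = 703.7 rad/s.
Step 2 — Component impedances:
  Z1: Z = R = 320 Ω
  Z2: Z = R = 40.1 Ω
  Z3: Z = 1/(jωC) = -j/(ω·C) = 0 - j3.004e+05 Ω
Step 3 — With open output, the series arm Z2 and the output shunt Z3 appear in series to ground: Z2 + Z3 = 40.1 - j3.004e+05 Ω.
Step 4 — Parallel with input shunt Z1: Z_in = Z1 || (Z2 + Z3) = 320 - j0.3408 Ω = 320∠-0.1° Ω.
Step 5 — Source phasor: V = 74.3∠124.0° V = -41.55 + j61.6 V.
Step 6 — Ohm's law: I = V / Z_total = (-41.55 + j61.6) / (320 - j0.3408) = -0.13 + j0.1924 A.
Step 7 — Convert to polar: |I| = 0.2322 A, ∠I = 124.1°.

I = 0.2322∠124.1° A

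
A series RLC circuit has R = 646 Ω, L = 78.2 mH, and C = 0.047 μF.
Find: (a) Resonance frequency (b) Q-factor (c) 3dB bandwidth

Step 1 — Resonance condition Im(Z)=0 gives ω₀ = 1/√(LC).
Step 2 — ω₀ = 1/√(0.0782·4.7e-08) = 1.649e+04 rad/s.
Step 3 — f₀ = ω₀/(2π) = 2625 Hz.
Step 4 — Series Q: Q = ω₀L/R = 1.649e+04·0.0782/646 = 1.997.
Step 5 — 3dB bandwidth: Δω = ω₀/Q = 8261 rad/s; BW = Δω/(2π) = 1315 Hz.

(a) f₀ = 2625 Hz  (b) Q = 1.997  (c) BW = 1315 Hz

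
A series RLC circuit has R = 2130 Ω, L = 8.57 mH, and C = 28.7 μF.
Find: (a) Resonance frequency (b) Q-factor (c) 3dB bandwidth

Step 1 — Resonance: ω₀ = 1/√(LC) = 1/√(0.00857·2.87e-05) = 2016 rad/s.
Step 2 — f₀ = ω₀/(2π) = 320.9 Hz.
Step 3 — Series Q: Q = ω₀L/R = 2016·0.00857/2130 = 0.008113.
Step 4 — Bandwidth: Δω = ω₀/Q = 2.485e+05 rad/s; BW = Δω/(2π) = 3.956e+04 Hz.

(a) f₀ = 320.9 Hz  (b) Q = 0.008113  (c) BW = 3.956e+04 Hz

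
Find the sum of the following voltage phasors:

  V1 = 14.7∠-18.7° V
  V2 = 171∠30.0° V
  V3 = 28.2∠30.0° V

Step 1 — Convert each phasor to rectangular form:
  V1 = 14.7·(cos(-18.7°) + j·sin(-18.7°)) = 13.92 - j4.713 V
  V2 = 171·(cos(30.0°) + j·sin(30.0°)) = 148.1 + j85.5 V
  V3 = 28.2·(cos(30.0°) + j·sin(30.0°)) = 24.42 + j14.1 V
Step 2 — Sum components: V_total = 186.4 + j94.89 V.
Step 3 — Convert to polar: |V_total| = 209.2 V, ∠V_total = 27.0°.

V_total = 209.2∠27.0° V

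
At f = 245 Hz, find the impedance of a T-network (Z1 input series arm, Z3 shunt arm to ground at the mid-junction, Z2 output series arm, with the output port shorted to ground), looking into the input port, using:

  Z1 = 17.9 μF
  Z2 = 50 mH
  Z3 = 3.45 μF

Step 1 — Angular frequency: ω = 2π·f = 2π·245 = 1539 rad/s.
Step 2 — Component impedances:
  Z1: Z = 1/(jωC) = -j/(ω·C) = 0 - j36.29 Ω
  Z2: Z = jωL = j·1539·0.05 = 0 + j76.97 Ω
  Z3: Z = 1/(jωC) = -j/(ω·C) = 0 - j188.3 Ω
Step 3 — With the output port shorted to ground, the output series arm Z2 runs from the junction to ground; the shunt arm Z3 also runs from the junction to ground. They appear in parallel: Z3 || Z2 = 0 + j130.2 Ω.
Step 4 — Series with input arm Z1: Z_in = Z1 + (Z3 || Z2) = 0 + j93.89 Ω = 93.89∠90.0° Ω.

Z = 0 + j93.89 Ω = 93.89∠90.0° Ω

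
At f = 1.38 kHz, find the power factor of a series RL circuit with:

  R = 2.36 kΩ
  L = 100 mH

Step 1 — Angular frequency: ω = 2π·f = 2π·1380 = 8671 rad/s.
Step 2 — Component impedances:
  R: Z = R = 2360 Ω
  L: Z = jωL = j·8671·0.1 = 0 + j867.1 Ω
Step 3 — Series combination: Z_total = R + L = 2360 + j867.1 Ω = 2514∠20.2° Ω.
Step 4 — Power factor: PF = cos(φ) = Re(Z)/|Z| = 2360/2514 = 0.9387.
Step 5 — Type: Im(Z) = 867.1 ⇒ lagging (phase φ = 20.2°).

PF = 0.9387 (lagging, φ = 20.2°)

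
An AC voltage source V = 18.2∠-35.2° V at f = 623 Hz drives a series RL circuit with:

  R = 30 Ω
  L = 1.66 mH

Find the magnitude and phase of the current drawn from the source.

Step 1 — Angular frequency: ω = 2π·f = 2π·623 = 3914 rad/s.
Step 2 — Component impedances:
  R: Z = R = 30 Ω
  L: Z = jωL = j·3914·0.00166 = 0 + j6.498 Ω
Step 3 — Series combination: Z_total = R + L = 30 + j6.498 Ω = 30.7∠12.2° Ω.
Step 4 — Source phasor: V = 18.2∠-35.2° V = 14.87 - j10.49 V.
Step 5 — Ohm's law: I = V / Z_total = (14.87 - j10.49) / (30 + j6.498) = 0.4012 - j0.4366 A.
Step 6 — Convert to polar: |I| = 0.5929 A, ∠I = -47.4°.

I = 0.5929∠-47.4° A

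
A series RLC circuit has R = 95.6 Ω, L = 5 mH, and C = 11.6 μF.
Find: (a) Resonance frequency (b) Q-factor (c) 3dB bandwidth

Step 1 — Resonance: ω₀ = 1/√(LC) = 1/√(0.005·1.16e-05) = 4152 rad/s.
Step 2 — f₀ = ω₀/(2π) = 660.9 Hz.
Step 3 — Series Q: Q = ω₀L/R = 4152·0.005/95.6 = 0.2172.
Step 4 — Bandwidth: Δω = ω₀/Q = 1.912e+04 rad/s; BW = Δω/(2π) = 3043 Hz.

(a) f₀ = 660.9 Hz  (b) Q = 0.2172  (c) BW = 3043 Hz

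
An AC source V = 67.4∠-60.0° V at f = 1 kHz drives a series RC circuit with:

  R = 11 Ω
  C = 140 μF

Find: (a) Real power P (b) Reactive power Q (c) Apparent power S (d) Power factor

Step 1 — Angular frequency: ω = 2π·f = 2π·1000 = 6283 rad/s.
Step 2 — Component impedances:
  R: Z = R = 11 Ω
  C: Z = 1/(jωC) = -j/(ω·C) = 0 - j1.137 Ω
Step 3 — Series combination: Z_total = R + C = 11 - j1.137 Ω = 11.06∠-5.9° Ω.
Step 4 — Source phasor: V = 67.4∠-60.0° V = 33.7 - j58.37 V.
Step 5 — Current: I = V / Z = 3.574 - j4.937 A = 6.095∠-54.1° A.
Step 6 — Complex power: S = V·I* = 408.6 - j42.23 VA.
Step 7 — Real power: P = Re(S) = 408.6 W.
Step 8 — Reactive power: Q = Im(S) = -42.23 VAR.
Step 9 — Apparent power: |S| = 410.8 VA.
Step 10 — Power factor: PF = P/|S| = 0.9947 (leading).

(a) P = 408.6 W  (b) Q = -42.23 VAR  (c) S = 410.8 VA  (d) PF = 0.9947 (leading)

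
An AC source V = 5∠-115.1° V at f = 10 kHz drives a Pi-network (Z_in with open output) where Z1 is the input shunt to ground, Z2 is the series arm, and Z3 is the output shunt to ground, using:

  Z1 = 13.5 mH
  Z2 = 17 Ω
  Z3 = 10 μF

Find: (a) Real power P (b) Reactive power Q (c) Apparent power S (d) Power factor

Step 1 — Angular frequency: ω = 2π·f = 2π·1e+04 = 6.283e+04 rad/s.
Step 2 — Component impedances:
  Z1: Z = jωL = j·6.283e+04·0.0135 = 0 + j848.2 Ω
  Z2: Z = R = 17 Ω
  Z3: Z = 1/(jωC) = -j/(ω·C) = 0 - j1.592 Ω
Step 3 — With open output, the series arm Z2 and the output shunt Z3 appear in series to ground: Z2 + Z3 = 17 - j1.592 Ω.
Step 4 — Parallel with input shunt Z1: Z_in = Z1 || (Z2 + Z3) = 17.06 - j1.252 Ω = 17.1∠-4.2° Ω.
Step 5 — Source phasor: V = 5∠-115.1° V = -2.121 - j4.528 V.
Step 6 — Current: I = V / Z = -0.1043 - j0.2731 A = 0.2923∠-110.9° A.
Step 7 — Complex power: S = V·I* = 1.458 - j0.107 VA.
Step 8 — Real power: P = Re(S) = 1.458 W.
Step 9 — Reactive power: Q = Im(S) = -0.107 VAR.
Step 10 — Apparent power: |S| = 1.462 VA.
Step 11 — Power factor: PF = P/|S| = 0.9973 (leading).

(a) P = 1.458 W  (b) Q = -0.107 VAR  (c) S = 1.462 VA  (d) PF = 0.9973 (leading)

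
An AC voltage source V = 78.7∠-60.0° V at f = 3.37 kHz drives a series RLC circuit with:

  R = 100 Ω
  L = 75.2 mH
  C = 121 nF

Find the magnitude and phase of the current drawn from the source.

Step 1 — Angular frequency: ω = 2π·f = 2π·3370 = 2.117e+04 rad/s.
Step 2 — Component impedances:
  R: Z = R = 100 Ω
  L: Z = jωL = j·2.117e+04·0.0752 = 0 + j1592 Ω
  C: Z = 1/(jωC) = -j/(ω·C) = 0 - j390.3 Ω
Step 3 — Series combination: Z_total = R + L + C = 100 + j1202 Ω = 1206∠85.2° Ω.
Step 4 — Source phasor: V = 78.7∠-60.0° V = 39.35 - j68.16 V.
Step 5 — Ohm's law: I = V / Z_total = (39.35 - j68.16) / (100 + j1202) = -0.05361 - j0.0372 A.
Step 6 — Convert to polar: |I| = 0.06525 A, ∠I = -145.2°.

I = 0.06525∠-145.2° A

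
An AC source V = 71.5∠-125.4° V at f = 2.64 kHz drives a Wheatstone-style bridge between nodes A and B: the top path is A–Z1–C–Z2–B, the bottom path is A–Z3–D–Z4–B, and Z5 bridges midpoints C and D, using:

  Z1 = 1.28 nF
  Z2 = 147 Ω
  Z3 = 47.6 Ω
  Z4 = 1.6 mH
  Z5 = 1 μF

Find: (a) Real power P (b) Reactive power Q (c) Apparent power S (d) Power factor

Step 1 — Angular frequency: ω = 2π·f = 2π·2640 = 1.659e+04 rad/s.
Step 2 — Component impedances:
  Z1: Z = 1/(jωC) = -j/(ω·C) = 0 - j4.71e+04 Ω
  Z2: Z = R = 147 Ω
  Z3: Z = R = 47.6 Ω
  Z4: Z = jωL = j·1.659e+04·0.0016 = 0 + j26.54 Ω
  Z5: Z = 1/(jωC) = -j/(ω·C) = 0 - j60.29 Ω
Step 3 — Bridge requires nodal analysis (the Z5 bridge couples midpoints C and D, so the two paths cannot be reduced to a simple series/parallel combination). Setting node B to ground and injecting 1 A at node A, the 3-node admittance system at A, C, D solves to V_A = Z_AB = 52.16 + j27.51 Ω = 58.97∠27.8° Ω.
Step 4 — Source phasor: V = 71.5∠-125.4° V = -41.42 - j58.28 V.
Step 5 — Current: I = V / Z = -1.082 - j0.5464 A = 1.212∠-153.2° A.
Step 6 — Complex power: S = V·I* = 76.68 + j40.45 VA.
Step 7 — Real power: P = Re(S) = 76.68 W.
Step 8 — Reactive power: Q = Im(S) = 40.45 VAR.
Step 9 — Apparent power: |S| = 86.69 VA.
Step 10 — Power factor: PF = P/|S| = 0.8845 (lagging).

(a) P = 76.68 W  (b) Q = 40.45 VAR  (c) S = 86.69 VA  (d) PF = 0.8845 (lagging)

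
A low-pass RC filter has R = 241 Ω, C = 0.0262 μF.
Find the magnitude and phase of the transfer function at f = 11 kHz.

Step 1 — Angular frequency: ω = 2π·1.1e+04 = 6.912e+04 rad/s.
Step 2 — Transfer function: H(jω) = 1/(1 + jωRC).
Step 3 — Denominator: 1 + jωRC = 1 + j·6.912e+04·241·2.62e-08 = 1 + j0.4364.
Step 4 — H = 0.84 - j0.3666.
Step 5 — Magnitude: |H| = 0.9165 (-0.8 dB); phase: φ = -23.6°.

|H| = 0.9165 (-0.8 dB), φ = -23.6°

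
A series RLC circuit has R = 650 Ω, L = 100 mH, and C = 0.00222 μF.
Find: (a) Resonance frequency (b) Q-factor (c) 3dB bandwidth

Step 1 — Resonance condition Im(Z)=0 gives ω₀ = 1/√(LC).
Step 2 — ω₀ = 1/√(0.1·2.22e-09) = 6.712e+04 rad/s.
Step 3 — f₀ = ω₀/(2π) = 1.068e+04 Hz.
Step 4 — Series Q: Q = ω₀L/R = 6.712e+04·0.1/650 = 10.33.
Step 5 — 3dB bandwidth: Δω = ω₀/Q = 6500 rad/s; BW = Δω/(2π) = 1035 Hz.

(a) f₀ = 1.068e+04 Hz  (b) Q = 10.33  (c) BW = 1035 Hz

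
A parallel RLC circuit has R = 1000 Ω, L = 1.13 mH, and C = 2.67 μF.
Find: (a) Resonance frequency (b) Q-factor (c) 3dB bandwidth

Step 1 — Resonance: ω₀ = 1/√(LC) = 1/√(0.00113·2.67e-06) = 1.821e+04 rad/s.
Step 2 — f₀ = ω₀/(2π) = 2898 Hz.
Step 3 — Parallel Q: Q = R/(ω₀L) = 1000/(1.821e+04·0.00113) = 48.61.
Step 4 — Bandwidth: Δω = ω₀/Q = 374.5 rad/s; BW = Δω/(2π) = 59.61 Hz.

(a) f₀ = 2898 Hz  (b) Q = 48.61  (c) BW = 59.61 Hz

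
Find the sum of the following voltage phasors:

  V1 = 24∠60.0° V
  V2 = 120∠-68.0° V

Step 1 — Convert each phasor to rectangular form:
  V1 = 24·(cos(60.0°) + j·sin(60.0°)) = 12 + j20.78 V
  V2 = 120·(cos(-68.0°) + j·sin(-68.0°)) = 44.95 - j111.3 V
Step 2 — Sum components: V_total = 56.95 - j90.48 V.
Step 3 — Convert to polar: |V_total| = 106.9 V, ∠V_total = -57.8°.

V_total = 106.9∠-57.8° V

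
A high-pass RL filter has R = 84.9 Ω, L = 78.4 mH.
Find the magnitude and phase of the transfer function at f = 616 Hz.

Step 1 — Angular frequency: ω = 2π·616 = 3870 rad/s.
Step 2 — Transfer function: H(jω) = jωL/(R + jωL).
Step 3 — Numerator jωL = j·303.4; denominator R + jωL = 84.9 + j303.4.
Step 4 — H = 0.9274 + j0.2595.
Step 5 — Magnitude: |H| = 0.963 (-0.3 dB); phase: φ = 15.6°.

|H| = 0.963 (-0.3 dB), φ = 15.6°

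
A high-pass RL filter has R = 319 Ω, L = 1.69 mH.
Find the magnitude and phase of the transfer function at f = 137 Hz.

Step 1 — Angular frequency: ω = 2π·137 = 860.8 rad/s.
Step 2 — Transfer function: H(jω) = jωL/(R + jωL).
Step 3 — Numerator jωL = j·1.455; denominator R + jωL = 319 + j1.455.
Step 4 — H = 2.08e-05 + j0.00456.
Step 5 — Magnitude: |H| = 0.00456 (-46.8 dB); phase: φ = 89.7°.

|H| = 0.00456 (-46.8 dB), φ = 89.7°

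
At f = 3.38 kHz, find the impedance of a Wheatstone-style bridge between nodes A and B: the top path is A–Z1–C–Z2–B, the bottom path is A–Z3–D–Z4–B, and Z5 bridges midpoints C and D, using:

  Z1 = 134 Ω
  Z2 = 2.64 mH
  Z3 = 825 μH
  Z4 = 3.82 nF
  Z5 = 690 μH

Step 1 — Angular frequency: ω = 2π·f = 2π·3380 = 2.124e+04 rad/s.
Step 2 — Component impedances:
  Z1: Z = R = 134 Ω
  Z2: Z = jωL = j·2.124e+04·0.00264 = 0 + j56.07 Ω
  Z3: Z = jωL = j·2.124e+04·0.000825 = 0 + j17.52 Ω
  Z4: Z = 1/(jωC) = -j/(ω·C) = 0 - j1.233e+04 Ω
  Z5: Z = jωL = j·2.124e+04·0.00069 = 0 + j14.65 Ω
Step 3 — Bridge requires nodal analysis (the Z5 bridge couples midpoints C and D, so the two paths cannot be reduced to a simple series/parallel combination). Setting node B to ground and injecting 1 A at node A, the 3-node admittance system at A, C, D solves to V_A = Z_AB = 7.342 + j86.88 Ω = 87.19∠85.2° Ω.

Z = 7.342 + j86.88 Ω = 87.19∠85.2° Ω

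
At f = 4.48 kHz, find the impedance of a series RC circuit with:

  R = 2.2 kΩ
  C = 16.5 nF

Step 1 — Angular frequency: ω = 2π·f = 2π·4480 = 2.815e+04 rad/s.
Step 2 — Component impedances:
  R: Z = R = 2200 Ω
  C: Z = 1/(jωC) = -j/(ω·C) = 0 - j2153 Ω
Step 3 — Series combination: Z_total = R + C = 2200 - j2153 Ω = 3078∠-44.4° Ω.

Z = 2200 - j2153 Ω = 3078∠-44.4° Ω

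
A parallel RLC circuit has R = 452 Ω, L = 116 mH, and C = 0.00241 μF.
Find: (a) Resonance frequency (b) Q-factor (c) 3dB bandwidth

Step 1 — Resonance: ω₀ = 1/√(LC) = 1/√(0.116·2.41e-09) = 5.981e+04 rad/s.
Step 2 — f₀ = ω₀/(2π) = 9519 Hz.
Step 3 — Parallel Q: Q = R/(ω₀L) = 452/(5.981e+04·0.116) = 0.06515.
Step 4 — Bandwidth: Δω = ω₀/Q = 9.18e+05 rad/s; BW = Δω/(2π) = 1.461e+05 Hz.

(a) f₀ = 9519 Hz  (b) Q = 0.06515  (c) BW = 1.461e+05 Hz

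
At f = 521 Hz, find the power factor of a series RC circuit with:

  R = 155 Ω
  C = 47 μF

Step 1 — Angular frequency: ω = 2π·f = 2π·521 = 3274 rad/s.
Step 2 — Component impedances:
  R: Z = R = 155 Ω
  C: Z = 1/(jωC) = -j/(ω·C) = 0 - j6.5 Ω
Step 3 — Series combination: Z_total = R + C = 155 - j6.5 Ω = 155.1∠-2.4° Ω.
Step 4 — Power factor: PF = cos(φ) = Re(Z)/|Z| = 155/155.14 = 0.9991.
Step 5 — Type: Im(Z) = -6.5 ⇒ leading (phase φ = -2.4°).

PF = 0.9991 (leading, φ = -2.4°)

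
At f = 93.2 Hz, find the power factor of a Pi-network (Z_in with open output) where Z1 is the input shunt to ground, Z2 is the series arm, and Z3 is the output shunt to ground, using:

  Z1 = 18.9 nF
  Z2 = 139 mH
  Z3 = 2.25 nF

Step 1 — Angular frequency: ω = 2π·f = 2π·93.2 = 585.6 rad/s.
Step 2 — Component impedances:
  Z1: Z = 1/(jωC) = -j/(ω·C) = 0 - j9.035e+04 Ω
  Z2: Z = jωL = j·585.6·0.139 = 0 + j81.4 Ω
  Z3: Z = 1/(jωC) = -j/(ω·C) = 0 - j7.59e+05 Ω
Step 3 — With open output, the series arm Z2 and the output shunt Z3 appear in series to ground: Z2 + Z3 = 0 - j7.589e+05 Ω.
Step 4 — Parallel with input shunt Z1: Z_in = Z1 || (Z2 + Z3) = 0 - j8.074e+04 Ω = 8.074e+04∠-90.0° Ω.
Step 5 — Power factor: PF = cos(φ) = Re(Z)/|Z| = 0/8.074e+04 = 0.
Step 6 — Type: Im(Z) = -8.074e+04 ⇒ leading (phase φ = -90.0°).

PF = 0 (leading, φ = -90.0°)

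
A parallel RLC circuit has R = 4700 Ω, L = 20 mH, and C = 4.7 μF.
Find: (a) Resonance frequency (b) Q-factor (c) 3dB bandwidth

Step 1 — Resonance: ω₀ = 1/√(LC) = 1/√(0.02·4.7e-06) = 3262 rad/s.
Step 2 — f₀ = ω₀/(2π) = 519.1 Hz.
Step 3 — Parallel Q: Q = R/(ω₀L) = 4700/(3262·0.02) = 72.05.
Step 4 — Bandwidth: Δω = ω₀/Q = 45.27 rad/s; BW = Δω/(2π) = 7.205 Hz.

(a) f₀ = 519.1 Hz  (b) Q = 72.05  (c) BW = 7.205 Hz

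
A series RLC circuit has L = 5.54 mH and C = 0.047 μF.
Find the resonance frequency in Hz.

Step 1 — Resonance condition Im(Z)=0 gives ω₀ = 1/√(LC).
Step 2 — ω₀ = 1/√(0.00554·4.7e-08) = 6.197e+04 rad/s.
Step 3 — f₀ = ω₀/(2π) = 9863 Hz.

f₀ = 9863 Hz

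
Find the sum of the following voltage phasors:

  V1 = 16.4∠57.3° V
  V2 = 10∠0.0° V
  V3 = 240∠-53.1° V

Step 1 — Convert each phasor to rectangular form:
  V1 = 16.4·(cos(57.3°) + j·sin(57.3°)) = 8.86 + j13.8 V
  V2 = 10·(cos(0.0°) + j·sin(0.0°)) = 10 V
  V3 = 240·(cos(-53.1°) + j·sin(-53.1°)) = 144.1 - j191.9 V
Step 2 — Sum components: V_total = 163 - j178.1 V.
Step 3 — Convert to polar: |V_total| = 241.4 V, ∠V_total = -47.5°.

V_total = 241.4∠-47.5° V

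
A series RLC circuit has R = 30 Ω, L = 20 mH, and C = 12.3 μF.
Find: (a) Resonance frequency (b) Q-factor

Step 1 — Resonance condition Im(Z)=0 gives ω₀ = 1/√(LC).
Step 2 — ω₀ = 1/√(0.02·1.23e-05) = 2016 rad/s.
Step 3 — f₀ = ω₀/(2π) = 320.9 Hz.
Step 4 — Series Q: Q = ω₀L/R = 2016·0.02/30 = 1.344.

(a) f₀ = 320.9 Hz  (b) Q = 1.344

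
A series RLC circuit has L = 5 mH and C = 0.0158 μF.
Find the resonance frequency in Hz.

Step 1 — Resonance condition Im(Z)=0 gives ω₀ = 1/√(LC).
Step 2 — ω₀ = 1/√(0.005·1.58e-08) = 1.125e+05 rad/s.
Step 3 — f₀ = ω₀/(2π) = 1.791e+04 Hz.

f₀ = 1.791e+04 Hz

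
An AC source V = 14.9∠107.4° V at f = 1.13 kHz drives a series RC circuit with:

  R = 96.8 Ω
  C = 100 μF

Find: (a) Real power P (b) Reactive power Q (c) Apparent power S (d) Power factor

Step 1 — Angular frequency: ω = 2π·f = 2π·1130 = 7100 rad/s.
Step 2 — Component impedances:
  R: Z = R = 96.8 Ω
  C: Z = 1/(jωC) = -j/(ω·C) = 0 - j1.408 Ω
Step 3 — Series combination: Z_total = R + C = 96.8 - j1.408 Ω = 96.81∠-0.8° Ω.
Step 4 — Source phasor: V = 14.9∠107.4° V = -4.456 + j14.22 V.
Step 5 — Current: I = V / Z = -0.04816 + j0.1462 A = 0.1539∠108.2° A.
Step 6 — Complex power: S = V·I* = 2.293 - j0.03336 VA.
Step 7 — Real power: P = Re(S) = 2.293 W.
Step 8 — Reactive power: Q = Im(S) = -0.03336 VAR.
Step 9 — Apparent power: |S| = 2.293 VA.
Step 10 — Power factor: PF = P/|S| = 0.9999 (leading).

(a) P = 2.293 W  (b) Q = -0.03336 VAR  (c) S = 2.293 VA  (d) PF = 0.9999 (leading)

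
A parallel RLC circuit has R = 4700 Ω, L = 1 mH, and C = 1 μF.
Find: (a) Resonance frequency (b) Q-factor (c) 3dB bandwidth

Step 1 — Resonance: ω₀ = 1/√(LC) = 1/√(0.001·1e-06) = 3.162e+04 rad/s.
Step 2 — f₀ = ω₀/(2π) = 5033 Hz.
Step 3 — Parallel Q: Q = R/(ω₀L) = 4700/(3.162e+04·0.001) = 148.6.
Step 4 — Bandwidth: Δω = ω₀/Q = 212.8 rad/s; BW = Δω/(2π) = 33.86 Hz.

(a) f₀ = 5033 Hz  (b) Q = 148.6  (c) BW = 33.86 Hz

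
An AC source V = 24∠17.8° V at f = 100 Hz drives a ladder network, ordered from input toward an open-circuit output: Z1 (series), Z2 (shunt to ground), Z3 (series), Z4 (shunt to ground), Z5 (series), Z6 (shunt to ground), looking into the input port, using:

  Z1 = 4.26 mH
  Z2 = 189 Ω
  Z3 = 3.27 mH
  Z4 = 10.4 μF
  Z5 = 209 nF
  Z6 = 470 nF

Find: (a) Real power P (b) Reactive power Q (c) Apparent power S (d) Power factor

Step 1 — Angular frequency: ω = 2π·f = 2π·100 = 628.3 rad/s.
Step 2 — Component impedances:
  Z1: Z = jωL = j·628.3·0.00426 = 0 + j2.677 Ω
  Z2: Z = R = 189 Ω
  Z3: Z = jωL = j·628.3·0.00327 = 0 + j2.055 Ω
  Z4: Z = 1/(jωC) = -j/(ω·C) = 0 - j153 Ω
  Z5: Z = 1/(jωC) = -j/(ω·C) = 0 - j7615 Ω
  Z6: Z = 1/(jωC) = -j/(ω·C) = 0 - j3386 Ω
Step 3 — Ladder network (open output): work backward from the far end, alternating series and parallel combinations. Z_in = 72.37 - j89.2 Ω = 114.9∠-50.9° Ω.
Step 4 — Source phasor: V = 24∠17.8° V = 22.85 + j7.337 V.
Step 5 — Current: I = V / Z = 0.07575 + j0.1947 A = 0.2089∠68.7° A.
Step 6 — Complex power: S = V·I* = 3.16 - j3.894 VA.
Step 7 — Real power: P = Re(S) = 3.16 W.
Step 8 — Reactive power: Q = Im(S) = -3.894 VAR.
Step 9 — Apparent power: |S| = 5.015 VA.
Step 10 — Power factor: PF = P/|S| = 0.6301 (leading).

(a) P = 3.16 W  (b) Q = -3.894 VAR  (c) S = 5.015 VA  (d) PF = 0.6301 (leading)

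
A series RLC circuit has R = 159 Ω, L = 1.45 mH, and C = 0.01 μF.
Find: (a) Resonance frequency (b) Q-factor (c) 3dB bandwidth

Step 1 — Resonance: ω₀ = 1/√(LC) = 1/√(0.00145·1e-08) = 2.626e+05 rad/s.
Step 2 — f₀ = ω₀/(2π) = 4.18e+04 Hz.
Step 3 — Series Q: Q = ω₀L/R = 2.626e+05·0.00145/159 = 2.395.
Step 4 — Bandwidth: Δω = ω₀/Q = 1.097e+05 rad/s; BW = Δω/(2π) = 1.745e+04 Hz.

(a) f₀ = 4.18e+04 Hz  (b) Q = 2.395  (c) BW = 1.745e+04 Hz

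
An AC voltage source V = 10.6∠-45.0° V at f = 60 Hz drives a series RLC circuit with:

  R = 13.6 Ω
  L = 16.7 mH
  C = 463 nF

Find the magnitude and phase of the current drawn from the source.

Step 1 — Angular frequency: ω = 2π·f = 2π·60 = 377 rad/s.
Step 2 — Component impedances:
  R: Z = R = 13.6 Ω
  L: Z = jωL = j·377·0.0167 = 0 + j6.296 Ω
  C: Z = 1/(jωC) = -j/(ω·C) = 0 - j5729 Ω
Step 3 — Series combination: Z_total = R + L + C = 13.6 - j5723 Ω = 5723∠-89.9° Ω.
Step 4 — Source phasor: V = 10.6∠-45.0° V = 7.495 - j7.495 V.
Step 5 — Ohm's law: I = V / Z_total = (7.495 - j7.495) / (13.6 - j5723) = 0.001313 + j0.001307 A.
Step 6 — Convert to polar: |I| = 0.001852 A, ∠I = 44.9°.

I = 0.001852∠44.9° A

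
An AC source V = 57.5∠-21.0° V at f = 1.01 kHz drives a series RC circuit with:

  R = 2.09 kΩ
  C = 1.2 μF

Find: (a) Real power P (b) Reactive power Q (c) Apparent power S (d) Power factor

Step 1 — Angular frequency: ω = 2π·f = 2π·1010 = 6346 rad/s.
Step 2 — Component impedances:
  R: Z = R = 2090 Ω
  C: Z = 1/(jωC) = -j/(ω·C) = 0 - j131.3 Ω
Step 3 — Series combination: Z_total = R + C = 2090 - j131.3 Ω = 2094∠-3.6° Ω.
Step 4 — Source phasor: V = 57.5∠-21.0° V = 53.68 - j20.61 V.
Step 5 — Current: I = V / Z = 0.0262 - j0.008213 A = 0.02746∠-17.4° A.
Step 6 — Complex power: S = V·I* = 1.576 - j0.099 VA.
Step 7 — Real power: P = Re(S) = 1.576 W.
Step 8 — Reactive power: Q = Im(S) = -0.099 VAR.
Step 9 — Apparent power: |S| = 1.579 VA.
Step 10 — Power factor: PF = P/|S| = 0.998 (leading).

(a) P = 1.576 W  (b) Q = -0.099 VAR  (c) S = 1.579 VA  (d) PF = 0.998 (leading)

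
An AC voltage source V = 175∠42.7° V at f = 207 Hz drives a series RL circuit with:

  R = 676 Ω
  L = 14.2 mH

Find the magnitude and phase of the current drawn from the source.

Step 1 — Angular frequency: ω = 2π·f = 2π·207 = 1301 rad/s.
Step 2 — Component impedances:
  R: Z = R = 676 Ω
  L: Z = jωL = j·1301·0.0142 = 0 + j18.47 Ω
Step 3 — Series combination: Z_total = R + L = 676 + j18.47 Ω = 676.3∠1.6° Ω.
Step 4 — Source phasor: V = 175∠42.7° V = 128.6 + j118.7 V.
Step 5 — Ohm's law: I = V / Z_total = (128.6 + j118.7) / (676 + j18.47) = 0.1949 + j0.1702 A.
Step 6 — Convert to polar: |I| = 0.2588 A, ∠I = 41.1°.

I = 0.2588∠41.1° A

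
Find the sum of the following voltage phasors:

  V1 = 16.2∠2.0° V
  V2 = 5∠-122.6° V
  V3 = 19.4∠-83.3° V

Step 1 — Convert each phasor to rectangular form:
  V1 = 16.2·(cos(2.0°) + j·sin(2.0°)) = 16.19 + j0.5654 V
  V2 = 5·(cos(-122.6°) + j·sin(-122.6°)) = -2.694 - j4.212 V
  V3 = 19.4·(cos(-83.3°) + j·sin(-83.3°)) = 2.263 - j19.27 V
Step 2 — Sum components: V_total = 15.76 - j22.91 V.
Step 3 — Convert to polar: |V_total| = 27.81 V, ∠V_total = -55.5°.

V_total = 27.81∠-55.5° V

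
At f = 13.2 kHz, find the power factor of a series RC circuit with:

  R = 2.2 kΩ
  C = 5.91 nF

Step 1 — Angular frequency: ω = 2π·f = 2π·1.32e+04 = 8.294e+04 rad/s.
Step 2 — Component impedances:
  R: Z = R = 2200 Ω
  C: Z = 1/(jωC) = -j/(ω·C) = 0 - j2040 Ω
Step 3 — Series combination: Z_total = R + C = 2200 - j2040 Ω = 3000∠-42.8° Ω.
Step 4 — Power factor: PF = cos(φ) = Re(Z)/|Z| = 2200/3000.4 = 0.7332.
Step 5 — Type: Im(Z) = -2040 ⇒ leading (phase φ = -42.8°).

PF = 0.7332 (leading, φ = -42.8°)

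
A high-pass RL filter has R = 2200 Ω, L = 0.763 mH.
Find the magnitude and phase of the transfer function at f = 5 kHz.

Step 1 — Angular frequency: ω = 2π·5000 = 3.142e+04 rad/s.
Step 2 — Transfer function: H(jω) = jωL/(R + jωL).
Step 3 — Numerator jωL = j·23.97; denominator R + jωL = 2200 + j23.97.
Step 4 — H = 0.0001187 + j0.01089.
Step 5 — Magnitude: |H| = 0.01089 (-39.3 dB); phase: φ = 89.4°.

|H| = 0.01089 (-39.3 dB), φ = 89.4°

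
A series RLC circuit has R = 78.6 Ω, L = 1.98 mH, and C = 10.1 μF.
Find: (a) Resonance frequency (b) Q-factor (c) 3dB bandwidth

Step 1 — Resonance: ω₀ = 1/√(LC) = 1/√(0.00198·1.01e-05) = 7071 rad/s.
Step 2 — f₀ = ω₀/(2π) = 1125 Hz.
Step 3 — Series Q: Q = ω₀L/R = 7071·0.00198/78.6 = 0.1781.
Step 4 — Bandwidth: Δω = ω₀/Q = 3.97e+04 rad/s; BW = Δω/(2π) = 6318 Hz.

(a) f₀ = 1125 Hz  (b) Q = 0.1781  (c) BW = 6318 Hz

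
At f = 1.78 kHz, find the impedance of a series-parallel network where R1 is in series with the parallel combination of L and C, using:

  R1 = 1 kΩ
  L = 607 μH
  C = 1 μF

Step 1 — Angular frequency: ω = 2π·f = 2π·1780 = 1.118e+04 rad/s.
Step 2 — Component impedances:
  R1: Z = R = 1000 Ω
  L: Z = jωL = j·1.118e+04·0.000607 = 0 + j6.789 Ω
  C: Z = 1/(jωC) = -j/(ω·C) = 0 - j89.41 Ω
Step 3 — Parallel branch: L || C = 1/(1/L + 1/C) = 0 + j7.347 Ω.
Step 4 — Series with R1: Z_total = R1 + (L || C) = 1000 + j7.347 Ω = 1000∠0.4° Ω.

Z = 1000 + j7.347 Ω = 1000∠0.4° Ω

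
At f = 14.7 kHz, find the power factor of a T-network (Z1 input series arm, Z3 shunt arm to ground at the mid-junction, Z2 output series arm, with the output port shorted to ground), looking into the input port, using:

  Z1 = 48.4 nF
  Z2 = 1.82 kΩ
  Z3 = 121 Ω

Step 1 — Angular frequency: ω = 2π·f = 2π·1.47e+04 = 9.236e+04 rad/s.
Step 2 — Component impedances:
  Z1: Z = 1/(jωC) = -j/(ω·C) = 0 - j223.7 Ω
  Z2: Z = R = 1820 Ω
  Z3: Z = R = 121 Ω
Step 3 — With the output port shorted to ground, the output series arm Z2 runs from the junction to ground; the shunt arm Z3 also runs from the junction to ground. They appear in parallel: Z3 || Z2 = 113.5 Ω.
Step 4 — Series with input arm Z1: Z_in = Z1 + (Z3 || Z2) = 113.5 - j223.7 Ω = 250.8∠-63.1° Ω.
Step 5 — Power factor: PF = cos(φ) = Re(Z)/|Z| = 113.457/250.823 = 0.4523.
Step 6 — Type: Im(Z) = -223.7 ⇒ leading (phase φ = -63.1°).

PF = 0.4523 (leading, φ = -63.1°)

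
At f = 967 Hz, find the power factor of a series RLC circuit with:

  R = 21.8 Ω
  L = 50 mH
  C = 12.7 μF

Step 1 — Angular frequency: ω = 2π·f = 2π·967 = 6076 rad/s.
Step 2 — Component impedances:
  R: Z = R = 21.8 Ω
  L: Z = jωL = j·6076·0.05 = 0 + j303.8 Ω
  C: Z = 1/(jωC) = -j/(ω·C) = 0 - j12.96 Ω
Step 3 — Series combination: Z_total = R + L + C = 21.8 + j290.8 Ω = 291.6∠85.7° Ω.
Step 4 — Power factor: PF = cos(φ) = Re(Z)/|Z| = 21.8/291.65 = 0.07475.
Step 5 — Type: Im(Z) = 290.8 ⇒ lagging (phase φ = 85.7°).

PF = 0.07475 (lagging, φ = 85.7°)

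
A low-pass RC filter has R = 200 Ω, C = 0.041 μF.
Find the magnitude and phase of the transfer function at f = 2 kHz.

Step 1 — Angular frequency: ω = 2π·2000 = 1.257e+04 rad/s.
Step 2 — Transfer function: H(jω) = 1/(1 + jωRC).
Step 3 — Denominator: 1 + jωRC = 1 + j·1.257e+04·200·4.1e-08 = 1 + j0.103.
Step 4 — H = 0.9895 - j0.102.
Step 5 — Magnitude: |H| = 0.9947 (-0.0 dB); phase: φ = -5.9°.

|H| = 0.9947 (-0.0 dB), φ = -5.9°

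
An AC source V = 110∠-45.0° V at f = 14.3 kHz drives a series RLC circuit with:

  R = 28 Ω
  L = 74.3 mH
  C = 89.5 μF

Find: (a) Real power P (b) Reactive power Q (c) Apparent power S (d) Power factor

Step 1 — Angular frequency: ω = 2π·f = 2π·1.43e+04 = 8.985e+04 rad/s.
Step 2 — Component impedances:
  R: Z = R = 28 Ω
  L: Z = jωL = j·8.985e+04·0.0743 = 0 + j6676 Ω
  C: Z = 1/(jωC) = -j/(ω·C) = 0 - j0.1244 Ω
Step 3 — Series combination: Z_total = R + L + C = 28 + j6676 Ω = 6676∠89.8° Ω.
Step 4 — Source phasor: V = 110∠-45.0° V = 77.78 - j77.78 V.
Step 5 — Current: I = V / Z = -0.0116 - j0.0117 A = 0.01648∠-134.8° A.
Step 6 — Complex power: S = V·I* = 0.007602 + j1.813 VA.
Step 7 — Real power: P = Re(S) = 0.007602 W.
Step 8 — Reactive power: Q = Im(S) = 1.813 VAR.
Step 9 — Apparent power: |S| = 1.813 VA.
Step 10 — Power factor: PF = P/|S| = 0.004194 (lagging).

(a) P = 0.007602 W  (b) Q = 1.813 VAR  (c) S = 1.813 VA  (d) PF = 0.004194 (lagging)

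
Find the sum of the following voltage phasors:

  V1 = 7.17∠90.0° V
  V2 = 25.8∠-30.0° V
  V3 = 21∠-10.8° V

Step 1 — Convert each phasor to rectangular form:
  V1 = 7.17·(cos(90.0°) + j·sin(90.0°)) = 0 + j7.17 V
  V2 = 25.8·(cos(-30.0°) + j·sin(-30.0°)) = 22.34 - j12.9 V
  V3 = 21·(cos(-10.8°) + j·sin(-10.8°)) = 20.63 - j3.935 V
Step 2 — Sum components: V_total = 42.97 - j9.665 V.
Step 3 — Convert to polar: |V_total| = 44.04 V, ∠V_total = -12.7°.

V_total = 44.04∠-12.7° V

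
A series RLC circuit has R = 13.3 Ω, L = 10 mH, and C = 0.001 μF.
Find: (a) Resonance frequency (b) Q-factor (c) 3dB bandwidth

Step 1 — Resonance: ω₀ = 1/√(LC) = 1/√(0.01·1e-09) = 3.162e+05 rad/s.
Step 2 — f₀ = ω₀/(2π) = 5.033e+04 Hz.
Step 3 — Series Q: Q = ω₀L/R = 3.162e+05·0.01/13.3 = 237.8.
Step 4 — Bandwidth: Δω = ω₀/Q = 1330 rad/s; BW = Δω/(2π) = 211.7 Hz.

(a) f₀ = 5.033e+04 Hz  (b) Q = 237.8  (c) BW = 211.7 Hz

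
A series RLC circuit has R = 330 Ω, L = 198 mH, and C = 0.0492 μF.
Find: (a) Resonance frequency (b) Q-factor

Step 1 — Resonance condition Im(Z)=0 gives ω₀ = 1/√(LC).
Step 2 — ω₀ = 1/√(0.198·4.92e-08) = 1.013e+04 rad/s.
Step 3 — f₀ = ω₀/(2π) = 1613 Hz.
Step 4 — Series Q: Q = ω₀L/R = 1.013e+04·0.198/330 = 6.079.

(a) f₀ = 1613 Hz  (b) Q = 6.079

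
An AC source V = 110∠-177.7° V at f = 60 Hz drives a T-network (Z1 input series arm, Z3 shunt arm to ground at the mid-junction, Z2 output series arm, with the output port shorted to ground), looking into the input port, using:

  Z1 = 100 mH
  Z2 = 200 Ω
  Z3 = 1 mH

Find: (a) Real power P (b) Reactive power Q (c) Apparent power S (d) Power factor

Step 1 — Angular frequency: ω = 2π·f = 2π·60 = 377 rad/s.
Step 2 — Component impedances:
  Z1: Z = jωL = j·377·0.1 = 0 + j37.7 Ω
  Z2: Z = R = 200 Ω
  Z3: Z = jωL = j·377·0.001 = 0 + j0.377 Ω
Step 3 — With the output port shorted to ground, the output series arm Z2 runs from the junction to ground; the shunt arm Z3 also runs from the junction to ground. They appear in parallel: Z3 || Z2 = 0.0007106 + j0.377 Ω.
Step 4 — Series with input arm Z1: Z_in = Z1 + (Z3 || Z2) = 0.0007106 + j38.08 Ω = 38.08∠90.0° Ω.
Step 5 — Source phasor: V = 110∠-177.7° V = -109.9 - j4.414 V.
Step 6 — Current: I = V / Z = -0.116 + j2.887 A = 2.889∠92.3° A.
Step 7 — Complex power: S = V·I* = 0.005931 + j317.8 VA.
Step 8 — Real power: P = Re(S) = 0.005931 W.
Step 9 — Reactive power: Q = Im(S) = 317.8 VAR.
Step 10 — Apparent power: |S| = 317.8 VA.
Step 11 — Power factor: PF = P/|S| = 1.866e-05 (lagging).

(a) P = 0.005931 W  (b) Q = 317.8 VAR  (c) S = 317.8 VA  (d) PF = 1.866e-05 (lagging)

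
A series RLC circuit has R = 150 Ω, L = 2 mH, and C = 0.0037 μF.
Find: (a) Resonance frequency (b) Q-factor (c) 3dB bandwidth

Step 1 — Resonance: ω₀ = 1/√(LC) = 1/√(0.002·3.7e-09) = 3.676e+05 rad/s.
Step 2 — f₀ = ω₀/(2π) = 5.851e+04 Hz.
Step 3 — Series Q: Q = ω₀L/R = 3.676e+05·0.002/150 = 4.901.
Step 4 — Bandwidth: Δω = ω₀/Q = 7.5e+04 rad/s; BW = Δω/(2π) = 1.194e+04 Hz.

(a) f₀ = 5.851e+04 Hz  (b) Q = 4.901  (c) BW = 1.194e+04 Hz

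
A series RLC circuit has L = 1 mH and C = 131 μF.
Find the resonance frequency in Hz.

Step 1 — Resonance condition Im(Z)=0 gives ω₀ = 1/√(LC).
Step 2 — ω₀ = 1/√(0.001·0.000131) = 2763 rad/s.
Step 3 — f₀ = ω₀/(2π) = 439.7 Hz.

f₀ = 439.7 Hz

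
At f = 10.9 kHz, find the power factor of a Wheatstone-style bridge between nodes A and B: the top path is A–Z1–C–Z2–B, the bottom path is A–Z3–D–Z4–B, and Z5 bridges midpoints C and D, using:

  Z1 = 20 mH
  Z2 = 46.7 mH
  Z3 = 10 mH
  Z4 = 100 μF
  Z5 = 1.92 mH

Step 1 — Angular frequency: ω = 2π·f = 2π·1.09e+04 = 6.849e+04 rad/s.
Step 2 — Component impedances:
  Z1: Z = jωL = j·6.849e+04·0.02 = 0 + j1370 Ω
  Z2: Z = jωL = j·6.849e+04·0.0467 = 0 + j3198 Ω
  Z3: Z = jωL = j·6.849e+04·0.01 = 0 + j684.9 Ω
  Z4: Z = 1/(jωC) = -j/(ω·C) = 0 - j0.146 Ω
  Z5: Z = jωL = j·6.849e+04·0.00192 = 0 + j131.5 Ω
Step 3 — Bridge requires nodal analysis (the Z5 bridge couples midpoints C and D, so the two paths cannot be reduced to a simple series/parallel combination). Setting node B to ground and injecting 1 A at node A, the 3-node admittance system at A, C, D solves to V_A = Z_AB = 0 + j469.7 Ω = 469.7∠90.0° Ω.
Step 4 — Power factor: PF = cos(φ) = Re(Z)/|Z| = 0/469.7 = 0.
Step 5 — Type: Im(Z) = 469.7 ⇒ lagging (phase φ = 90.0°).

PF = 0 (lagging, φ = 90.0°)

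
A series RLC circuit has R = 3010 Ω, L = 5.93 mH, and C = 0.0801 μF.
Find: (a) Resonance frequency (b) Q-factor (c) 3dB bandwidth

Step 1 — Resonance: ω₀ = 1/√(LC) = 1/√(0.00593·8.01e-08) = 4.588e+04 rad/s.
Step 2 — f₀ = ω₀/(2π) = 7303 Hz.
Step 3 — Series Q: Q = ω₀L/R = 4.588e+04·0.00593/3010 = 0.0904.
Step 4 — Bandwidth: Δω = ω₀/Q = 5.076e+05 rad/s; BW = Δω/(2π) = 8.079e+04 Hz.

(a) f₀ = 7303 Hz  (b) Q = 0.0904  (c) BW = 8.079e+04 Hz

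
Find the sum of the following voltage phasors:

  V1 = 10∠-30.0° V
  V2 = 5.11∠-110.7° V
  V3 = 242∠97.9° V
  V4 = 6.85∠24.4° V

Step 1 — Convert each phasor to rectangular form:
  V1 = 10·(cos(-30.0°) + j·sin(-30.0°)) = 8.66 - j5 V
  V2 = 5.11·(cos(-110.7°) + j·sin(-110.7°)) = -1.806 - j4.78 V
  V3 = 242·(cos(97.9°) + j·sin(97.9°)) = -33.26 + j239.7 V
  V4 = 6.85·(cos(24.4°) + j·sin(24.4°)) = 6.238 + j2.83 V
Step 2 — Sum components: V_total = -20.17 + j232.8 V.
Step 3 — Convert to polar: |V_total| = 233.6 V, ∠V_total = 95.0°.

V_total = 233.6∠95.0° V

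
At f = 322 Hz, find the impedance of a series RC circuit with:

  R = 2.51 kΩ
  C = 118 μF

Step 1 — Angular frequency: ω = 2π·f = 2π·322 = 2023 rad/s.
Step 2 — Component impedances:
  R: Z = R = 2510 Ω
  C: Z = 1/(jωC) = -j/(ω·C) = 0 - j4.189 Ω
Step 3 — Series combination: Z_total = R + C = 2510 - j4.189 Ω = 2510∠-0.1° Ω.

Z = 2510 - j4.189 Ω = 2510∠-0.1° Ω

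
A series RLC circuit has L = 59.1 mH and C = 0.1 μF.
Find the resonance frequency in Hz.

Step 1 — Resonance condition Im(Z)=0 gives ω₀ = 1/√(LC).
Step 2 — ω₀ = 1/√(0.0591·1e-07) = 1.301e+04 rad/s.
Step 3 — f₀ = ω₀/(2π) = 2070 Hz.

f₀ = 2070 Hz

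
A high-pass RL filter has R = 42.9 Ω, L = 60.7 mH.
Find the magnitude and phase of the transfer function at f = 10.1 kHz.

Step 1 — Angular frequency: ω = 2π·1.01e+04 = 6.346e+04 rad/s.
Step 2 — Transfer function: H(jω) = jωL/(R + jωL).
Step 3 — Numerator jωL = j·3852; denominator R + jωL = 42.9 + j3852.
Step 4 — H = 0.9999 + j0.01114.
Step 5 — Magnitude: |H| = 0.9999 (-0.0 dB); phase: φ = 0.6°.

|H| = 0.9999 (-0.0 dB), φ = 0.6°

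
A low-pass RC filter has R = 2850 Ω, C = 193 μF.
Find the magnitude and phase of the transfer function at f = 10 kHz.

Step 1 — Angular frequency: ω = 2π·1e+04 = 6.283e+04 rad/s.
Step 2 — Transfer function: H(jω) = 1/(1 + jωRC).
Step 3 — Denominator: 1 + jωRC = 1 + j·6.283e+04·2850·0.000193 = 1 + j3.456e+04.
Step 4 — H = 8.372e-10 - j2.893e-05.
Step 5 — Magnitude: |H| = 2.893e-05 (-90.8 dB); phase: φ = -90.0°.

|H| = 2.893e-05 (-90.8 dB), φ = -90.0°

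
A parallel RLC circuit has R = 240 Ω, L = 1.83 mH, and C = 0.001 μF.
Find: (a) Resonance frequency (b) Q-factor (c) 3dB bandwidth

Step 1 — Resonance: ω₀ = 1/√(LC) = 1/√(0.00183·1e-09) = 7.392e+05 rad/s.
Step 2 — f₀ = ω₀/(2π) = 1.177e+05 Hz.
Step 3 — Parallel Q: Q = R/(ω₀L) = 240/(7.392e+05·0.00183) = 0.1774.
Step 4 — Bandwidth: Δω = ω₀/Q = 4.167e+06 rad/s; BW = Δω/(2π) = 6.631e+05 Hz.

(a) f₀ = 1.177e+05 Hz  (b) Q = 0.1774  (c) BW = 6.631e+05 Hz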